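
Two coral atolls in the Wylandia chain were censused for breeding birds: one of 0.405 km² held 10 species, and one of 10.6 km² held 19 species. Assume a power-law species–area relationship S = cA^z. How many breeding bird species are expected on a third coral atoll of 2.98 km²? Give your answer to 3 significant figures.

z = ln(19/10) / ln(10.6/0.405) = 0.6419 / 3.2647 = 0.1966
c = 10 / 0.405^0.1966 = 10 / 0.8372 = 11.94
S₃ = 11.94 × 2.98^0.1966 = 11.94 × 1.239 ≈ 14.8

14.8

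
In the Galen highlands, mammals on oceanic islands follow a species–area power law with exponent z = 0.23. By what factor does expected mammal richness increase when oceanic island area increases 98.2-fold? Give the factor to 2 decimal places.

S₂/S₁ = (A₂/A₁)^z = 98.2^0.23
ln(S₂/S₁) = 0.23 × ln 98.2 = 0.23 × 4.5870 = 1.0550
S₂/S₁ = e^1.0550 ≈ 2.872

2.87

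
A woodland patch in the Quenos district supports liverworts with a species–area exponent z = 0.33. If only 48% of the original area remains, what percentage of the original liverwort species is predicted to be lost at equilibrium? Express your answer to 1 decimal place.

S_new/S_old = (A_new/A_old)^z = 0.48^0.33
= exp(0.33 × ln 0.48) = exp(0.33 × -0.7340) = exp(-0.2422) ≈ 0.7849
Fraction lost = 1 − 0.7849 = 0.2151

21.5%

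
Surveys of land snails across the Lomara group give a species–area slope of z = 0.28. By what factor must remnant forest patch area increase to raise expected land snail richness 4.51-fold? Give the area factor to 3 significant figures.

217

(A₂/A₁)^0.28 = 4.51, so A₂/A₁ = 4.51^(1/0.28) = 4.51^3.571
ln(A₂/A₁) = ln 4.51 / 0.28 = 1.5063 / 0.28 = 5.3796
A₂/A₁ = e^5.3796 ≈ 216.9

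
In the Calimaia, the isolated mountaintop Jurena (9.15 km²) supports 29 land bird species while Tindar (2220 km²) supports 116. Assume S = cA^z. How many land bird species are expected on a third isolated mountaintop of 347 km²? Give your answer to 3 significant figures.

z = ln(116/29) / ln(2220/9.15) = 1.3863 / 5.4915 = 0.2524
c = 29 / 9.15^0.2524 = 29 / 1.749 = 16.58
S₃ = 16.58 × 347^0.2524 = 16.58 × 4.378 ≈ 72.61

72.6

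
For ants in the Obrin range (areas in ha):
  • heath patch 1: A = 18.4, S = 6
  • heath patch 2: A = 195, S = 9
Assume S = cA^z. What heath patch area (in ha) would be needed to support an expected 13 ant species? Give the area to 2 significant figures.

1700 ha

z = ln(9/6) / ln(195/18.4) = 0.4055 / 2.3606 = 0.1718
c = 6 / 18.4^0.1718 = 6 / 1.649 = 3.638
A = (13/3.638)^(1/0.1718) ⇒ ln A = ln(3.573)/0.1718 = 7.4139
A = e^7.4139 ≈ 1659 ha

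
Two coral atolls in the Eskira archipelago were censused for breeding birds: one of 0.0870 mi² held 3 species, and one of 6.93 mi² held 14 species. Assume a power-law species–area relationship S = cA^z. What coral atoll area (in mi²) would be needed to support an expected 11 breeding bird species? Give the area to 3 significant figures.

3.49 mi²

z = ln(14/3) / ln(6.93/0.087) = 1.5404 / 4.3777 = 0.3519
c = 3 / 0.087^0.3519 = 3 / 0.4235 = 7.084
A = (11/7.084)^(1/0.3519) ⇒ ln A = ln(1.553)/0.3519 = 1.2505
A = e^1.2505 ≈ 3.492 mi²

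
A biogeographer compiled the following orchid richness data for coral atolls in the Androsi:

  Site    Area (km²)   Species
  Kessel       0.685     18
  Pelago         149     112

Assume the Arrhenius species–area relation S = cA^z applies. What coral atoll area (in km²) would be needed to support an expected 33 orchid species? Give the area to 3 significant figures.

4.08 km²

z = ln(112/18) / ln(149/0.685) = 1.8281 / 5.3823 = 0.3397
c = 18 / 0.685^0.3397 = 18 / 0.8794 = 20.47
A = (33/20.47)^(1/0.3397) ⇒ ln A = ln(1.612)/0.3397 = 1.4062
A = e^1.4062 ≈ 4.08 km²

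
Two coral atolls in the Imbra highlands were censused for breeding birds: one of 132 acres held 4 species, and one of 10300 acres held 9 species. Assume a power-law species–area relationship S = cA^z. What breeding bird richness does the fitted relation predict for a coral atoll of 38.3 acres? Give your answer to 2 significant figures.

z = ln(9/4) / ln(10300/132) = 0.8109 / 4.3571 = 0.1861
c = 4 / 132^0.1861 = 4 / 2.481 = 1.612
S₃ = 1.612 × 38.3^0.1861 = 1.612 × 1.971 ≈ 3.177

3.2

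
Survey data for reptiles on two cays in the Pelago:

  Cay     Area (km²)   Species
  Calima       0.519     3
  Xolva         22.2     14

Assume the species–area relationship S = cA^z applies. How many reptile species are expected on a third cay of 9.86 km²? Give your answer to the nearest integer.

z = ln(14/3) / ln(22.2/0.519) = 1.5404 / 3.7559 = 0.4101
c = 3 / 0.519^0.4101 = 3 / 0.7642 = 3.926
S₃ = 3.926 × 9.86^0.4101 = 3.926 × 2.556 ≈ 10.04

10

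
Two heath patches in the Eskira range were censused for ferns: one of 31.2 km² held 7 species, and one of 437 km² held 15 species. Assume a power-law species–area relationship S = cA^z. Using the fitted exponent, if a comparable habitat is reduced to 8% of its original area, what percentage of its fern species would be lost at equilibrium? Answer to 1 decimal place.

51.8%

z = ln(15/7) / ln(437/31.2) = 0.7621 / 2.6395 = 0.2887
S_new/S_old = (A_new/A_old)^z = 0.08^0.2887 = exp(0.2887 × -2.5257) = 0.4823
Fraction lost = 1 − 0.4823 = 0.5177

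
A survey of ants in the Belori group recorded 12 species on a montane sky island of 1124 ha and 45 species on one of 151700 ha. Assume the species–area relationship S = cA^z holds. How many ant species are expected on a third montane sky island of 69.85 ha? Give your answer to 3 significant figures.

5.68

z = ln(45/12) / ln(151700/1124) = 1.3218 / 4.9050 = 0.2695
c = 12 / 1124^0.2695 = 12 / 6.639 = 1.808
S₃ = 1.808 × 69.85^0.2695 = 1.808 × 3.14 ≈ 5.676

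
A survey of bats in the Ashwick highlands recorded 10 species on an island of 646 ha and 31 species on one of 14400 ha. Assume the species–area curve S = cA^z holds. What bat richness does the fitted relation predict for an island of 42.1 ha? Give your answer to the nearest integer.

4

z = ln(31/10) / ln(14400/646) = 1.1314 / 3.1042 = 0.3645
c = 10 / 646^0.3645 = 10 / 10.57 = 0.9457
S₃ = 0.9457 × 42.1^0.3645 = 0.9457 × 3.909 ≈ 3.696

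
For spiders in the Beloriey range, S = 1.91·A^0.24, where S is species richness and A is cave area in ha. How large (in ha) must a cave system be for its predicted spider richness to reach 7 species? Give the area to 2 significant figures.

220 ha

7 = 1.91 × A^0.24  ⇒  A^0.24 = 7/1.91 = 3.665
ln A = ln(3.665) / 0.24 = 1.2988 / 0.24 = 5.4117
A = e^5.4117 ≈ 224 ha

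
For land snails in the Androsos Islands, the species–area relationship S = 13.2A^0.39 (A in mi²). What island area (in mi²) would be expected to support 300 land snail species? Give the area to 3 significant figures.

300 = 13.2 × A^0.39  ⇒  A^0.39 = 300/13.2 = 22.73
ln A = ln(22.73) / 0.39 = 3.1236 / 0.39 = 8.0091
A = e^8.0091 ≈ 3008 mi²

3010 mi²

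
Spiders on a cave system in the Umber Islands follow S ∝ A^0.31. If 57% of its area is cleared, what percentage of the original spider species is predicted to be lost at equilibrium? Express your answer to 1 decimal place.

S_new/S_old = (A_new/A_old)^z = 0.43^0.31
= exp(0.31 × ln 0.43) = exp(0.31 × -0.8440) = exp(-0.2616) ≈ 0.7698
Fraction lost = 1 − 0.7698 = 0.2302

23.0%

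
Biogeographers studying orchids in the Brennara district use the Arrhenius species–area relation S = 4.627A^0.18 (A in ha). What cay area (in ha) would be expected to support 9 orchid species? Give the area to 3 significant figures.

9 = 4.627 × A^0.18  ⇒  A^0.18 = 9/4.627 = 1.945
ln A = ln(1.945) / 0.18 = 0.6653 / 0.18 = 3.6962
A = e^3.6962 ≈ 40.29 ha

40.3 ha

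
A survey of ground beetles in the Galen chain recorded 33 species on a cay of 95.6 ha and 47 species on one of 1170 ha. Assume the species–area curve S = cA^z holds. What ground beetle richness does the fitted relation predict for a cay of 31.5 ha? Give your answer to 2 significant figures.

z = ln(47/33) / ln(1170/95.6) = 0.3536 / 2.5046 = 0.1412
c = 33 / 95.6^0.1412 = 33 / 1.904 = 17.33
S₃ = 17.33 × 31.5^0.1412 = 17.33 × 1.628 ≈ 28.21

28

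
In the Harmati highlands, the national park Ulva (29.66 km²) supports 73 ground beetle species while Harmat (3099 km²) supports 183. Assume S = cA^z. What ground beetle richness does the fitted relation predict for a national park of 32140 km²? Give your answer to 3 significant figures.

z = ln(183/73) / ln(3099/29.66) = 0.9190 / 4.6490 = 0.1977
c = 73 / 29.66^0.1977 = 73 / 1.954 = 37.35
S₃ = 37.35 × 32140^0.1977 = 37.35 × 7.78 ≈ 290.6

291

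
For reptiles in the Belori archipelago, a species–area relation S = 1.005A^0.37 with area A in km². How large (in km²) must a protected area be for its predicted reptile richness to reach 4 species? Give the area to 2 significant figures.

4 = 1.005 × A^0.37  ⇒  A^0.37 = 4/1.005 = 3.98
ln A = ln(3.98) / 0.37 = 1.3813 / 0.37 = 3.7333
A = e^3.7333 ≈ 41.82 km²

42 km²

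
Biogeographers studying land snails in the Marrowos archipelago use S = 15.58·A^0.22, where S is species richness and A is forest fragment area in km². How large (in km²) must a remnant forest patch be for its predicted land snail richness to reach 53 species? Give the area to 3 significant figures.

53 = 15.58 × A^0.22  ⇒  A^0.22 = 53/15.58 = 3.402
ln A = ln(3.402) / 0.22 = 1.2243 / 0.22 = 5.5650
A = e^5.5650 ≈ 261.1 km²

261 km²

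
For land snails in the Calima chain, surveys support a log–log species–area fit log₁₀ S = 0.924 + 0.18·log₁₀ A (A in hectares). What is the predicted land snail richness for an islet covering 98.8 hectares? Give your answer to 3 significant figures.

19.2

S = 8.395 × 98.8^0.18
ln S = ln 8.395 + 0.18 × ln 98.8 = 2.1276 + 0.18 × 4.5931 = 2.9543
S = e^2.9543 ≈ 19.19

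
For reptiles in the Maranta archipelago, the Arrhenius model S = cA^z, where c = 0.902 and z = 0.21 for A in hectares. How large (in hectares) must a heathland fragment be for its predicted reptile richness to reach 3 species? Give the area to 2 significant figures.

3 = 0.902 × A^0.21  ⇒  A^0.21 = 3/0.902 = 3.326
ln A = ln(3.326) / 0.21 = 1.2018 / 0.21 = 5.7226
A = e^5.7226 ≈ 305.7 hectares

310 hectares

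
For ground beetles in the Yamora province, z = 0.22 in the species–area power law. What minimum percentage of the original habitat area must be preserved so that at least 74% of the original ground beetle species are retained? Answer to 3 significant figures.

Need (A_new/A_old)^0.22 = 0.74, so A_new/A_old = 0.74^(1/0.22) = 0.74^4.545
ln(A_new/A_old) = ln 0.74 / 0.22 = -0.3011 / 0.22 = -1.3687
A_new/A_old = e^-1.3687 ≈ 0.2544

25.4%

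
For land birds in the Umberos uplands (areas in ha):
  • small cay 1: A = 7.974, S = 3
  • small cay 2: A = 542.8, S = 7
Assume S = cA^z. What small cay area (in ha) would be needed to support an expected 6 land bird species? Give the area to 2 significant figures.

250 ha

z = ln(7/3) / ln(542.8/7.974) = 0.8473 / 4.2206 = 0.2008
c = 3 / 7.974^0.2008 = 3 / 1.517 = 1.977
A = (6/1.977)^(1/0.2008) ⇒ ln A = ln(3.034)/0.2008 = 5.5289
A = e^5.5289 ≈ 251.9 ha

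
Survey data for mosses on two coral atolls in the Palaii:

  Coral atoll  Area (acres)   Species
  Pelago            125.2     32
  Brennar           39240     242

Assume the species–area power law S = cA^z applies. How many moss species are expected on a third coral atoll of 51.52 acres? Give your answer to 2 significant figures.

23

z = ln(242/32) / ln(39240/125.2) = 2.0232 / 5.7475 = 0.3520
c = 32 / 125.2^0.3520 = 32 / 5.475 = 5.845
S₃ = 5.845 × 51.52^0.3520 = 5.845 × 4.005 ≈ 23.41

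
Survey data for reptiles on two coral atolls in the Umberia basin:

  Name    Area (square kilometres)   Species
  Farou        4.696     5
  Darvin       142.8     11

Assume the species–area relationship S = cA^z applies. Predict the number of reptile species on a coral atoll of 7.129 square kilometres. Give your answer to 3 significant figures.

z = ln(11/5) / ln(142.8/4.696) = 0.7885 / 3.4147 = 0.2309
c = 5 / 4.696^0.2309 = 5 / 1.429 = 3.498
S₃ = 3.498 × 7.129^0.2309 = 3.498 × 1.574 ≈ 5.506

5.51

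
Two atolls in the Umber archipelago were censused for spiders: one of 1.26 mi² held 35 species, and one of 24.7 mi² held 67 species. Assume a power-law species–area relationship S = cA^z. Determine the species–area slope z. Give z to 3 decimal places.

0.218

Taking logs: ln S = ln c + z ln A, so z = (ln S₂ − ln S₁)/(ln A₂ − ln A₁).
z = ln(67/35) / ln(24.7/1.26) = ln(1.914) / ln(19.6) = 0.6493 / 2.9757 = 0.2182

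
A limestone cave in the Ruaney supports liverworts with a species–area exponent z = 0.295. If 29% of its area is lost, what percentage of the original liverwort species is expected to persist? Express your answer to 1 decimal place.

S_new/S_old = (A_new/A_old)^z = 0.71^0.295
= exp(0.295 × ln 0.71) = exp(0.295 × -0.3425) = exp(-0.1010) ≈ 0.9039

90.4%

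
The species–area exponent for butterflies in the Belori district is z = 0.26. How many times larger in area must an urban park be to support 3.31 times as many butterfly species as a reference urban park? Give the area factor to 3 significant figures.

(A₂/A₁)^0.26 = 3.31, so A₂/A₁ = 3.31^(1/0.26) = 3.31^3.846
ln(A₂/A₁) = ln 3.31 / 0.26 = 1.1969 / 0.26 = 4.6036
A₂/A₁ = e^4.6036 ≈ 99.85

99.8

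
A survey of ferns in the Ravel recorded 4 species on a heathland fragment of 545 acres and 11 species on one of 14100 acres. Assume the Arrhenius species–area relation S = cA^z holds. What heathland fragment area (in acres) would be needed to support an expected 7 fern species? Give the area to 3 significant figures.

3300 acres

z = ln(11/4) / ln(14100/545) = 1.0116 / 3.2531 = 0.3110
c = 4 / 545^0.3110 = 4 / 7.094 = 0.5638
A = (7/0.5638)^(1/0.3110) ⇒ ln A = ln(12.42)/0.3110 = 8.1004
A = e^8.1004 ≈ 3296 acres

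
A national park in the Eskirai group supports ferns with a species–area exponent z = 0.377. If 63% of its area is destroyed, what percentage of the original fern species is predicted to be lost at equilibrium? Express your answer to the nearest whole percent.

31%

S_new/S_old = (A_new/A_old)^z = 0.37^0.377
= exp(0.377 × ln 0.37) = exp(0.377 × -0.9943) = exp(-0.3748) ≈ 0.6874
Fraction lost = 1 − 0.6874 = 0.3126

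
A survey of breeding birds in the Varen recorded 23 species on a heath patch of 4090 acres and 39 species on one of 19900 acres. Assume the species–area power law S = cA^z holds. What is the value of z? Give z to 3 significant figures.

Taking logs: ln S = ln c + z ln A, so z = (ln S₂ − ln S₁)/(ln A₂ − ln A₁).
z = ln(39/23) / ln(19900/4090) = ln(1.696) / ln(4.866) = 0.5281 / 1.5822 = 0.3338

0.334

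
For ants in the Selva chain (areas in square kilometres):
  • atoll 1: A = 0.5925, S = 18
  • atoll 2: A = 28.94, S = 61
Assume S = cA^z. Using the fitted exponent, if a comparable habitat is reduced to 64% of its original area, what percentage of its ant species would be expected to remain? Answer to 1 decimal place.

86.9%

z = ln(61/18) / ln(28.94/0.5925) = 1.2205 / 3.8886 = 0.3139
S_new/S_old = (A_new/A_old)^z = 0.64^0.3139 = exp(0.3139 × -0.4463) = 0.8693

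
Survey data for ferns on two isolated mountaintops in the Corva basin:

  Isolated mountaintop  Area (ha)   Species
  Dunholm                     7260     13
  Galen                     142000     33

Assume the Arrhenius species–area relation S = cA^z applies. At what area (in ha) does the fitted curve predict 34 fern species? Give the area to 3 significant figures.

156000 ha

z = ln(33/13) / ln(142000/7260) = 0.9316 / 2.9734 = 0.3133
c = 13 / 7260^0.3133 = 13 / 16.2 = 0.8023
A = (34/0.8023)^(1/0.3133) ⇒ ln A = ln(42.38)/0.3133 = 11.9589
A = e^11.9589 ≈ 156197 ha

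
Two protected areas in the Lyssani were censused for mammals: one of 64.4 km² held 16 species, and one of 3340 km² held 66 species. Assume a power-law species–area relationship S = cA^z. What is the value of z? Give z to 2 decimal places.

Taking logs: ln S = ln c + z ln A, so z = (ln S₂ − ln S₁)/(ln A₂ − ln A₁).
z = ln(66/16) / ln(3340/64.4) = ln(4.125) / ln(51.86) = 1.4171 / 3.9486 = 0.3589

0.36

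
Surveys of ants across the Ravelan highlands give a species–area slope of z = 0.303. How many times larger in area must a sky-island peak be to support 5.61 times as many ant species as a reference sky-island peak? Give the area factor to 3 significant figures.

(A₂/A₁)^0.303 = 5.61, so A₂/A₁ = 5.61^(1/0.303) = 5.61^3.3
ln(A₂/A₁) = ln 5.61 / 0.303 = 1.7246 / 0.303 = 5.6916
A₂/A₁ = e^5.6916 ≈ 296.4

296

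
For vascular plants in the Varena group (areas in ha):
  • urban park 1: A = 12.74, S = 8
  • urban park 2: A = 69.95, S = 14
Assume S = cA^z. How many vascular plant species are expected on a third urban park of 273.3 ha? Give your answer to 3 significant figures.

z = ln(14/8) / ln(69.95/12.74) = 0.5596 / 1.7030 = 0.3286
c = 8 / 12.74^0.3286 = 8 / 2.308 = 3.467
S₃ = 3.467 × 273.3^0.3286 = 3.467 × 6.319 ≈ 21.91

21.9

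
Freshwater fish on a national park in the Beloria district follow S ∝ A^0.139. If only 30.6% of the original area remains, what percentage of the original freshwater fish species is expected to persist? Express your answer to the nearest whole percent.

S_new/S_old = (A_new/A_old)^z = 0.306^0.139
= exp(0.139 × ln 0.306) = exp(0.139 × -1.1842) = exp(-0.1646) ≈ 0.8482

85%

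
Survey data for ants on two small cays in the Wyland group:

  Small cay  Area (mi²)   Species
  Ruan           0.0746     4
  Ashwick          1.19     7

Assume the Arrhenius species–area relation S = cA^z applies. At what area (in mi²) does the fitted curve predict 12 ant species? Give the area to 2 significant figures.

z = ln(7/4) / ln(1.19/0.0746) = 0.5596 / 2.7696 = 0.2021
c = 4 / 0.0746^0.2021 = 4 / 0.5919 = 6.758
A = (12/6.758)^(1/0.2021) ⇒ ln A = ln(1.776)/0.2021 = 2.8415
A = e^2.8415 ≈ 17.14 mi²

17 mi²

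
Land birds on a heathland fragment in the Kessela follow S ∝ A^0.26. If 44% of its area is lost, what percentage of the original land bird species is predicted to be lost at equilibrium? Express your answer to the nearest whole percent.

S_new/S_old = (A_new/A_old)^z = 0.56^0.26
= exp(0.26 × ln 0.56) = exp(0.26 × -0.5798) = exp(-0.1508) ≈ 0.8601
Fraction lost = 1 − 0.8601 = 0.1399

14%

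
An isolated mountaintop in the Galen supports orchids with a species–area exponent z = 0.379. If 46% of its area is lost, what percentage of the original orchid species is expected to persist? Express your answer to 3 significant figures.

S_new/S_old = (A_new/A_old)^z = 0.54^0.379
= exp(0.379 × ln 0.54) = exp(0.379 × -0.6162) = exp(-0.2335) ≈ 0.7917

79.2%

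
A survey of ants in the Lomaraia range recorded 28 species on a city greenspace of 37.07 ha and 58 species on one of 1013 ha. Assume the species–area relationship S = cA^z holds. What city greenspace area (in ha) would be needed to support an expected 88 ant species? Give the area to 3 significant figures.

z = ln(58/28) / ln(1013/37.07) = 0.7282 / 3.3079 = 0.2202
c = 28 / 37.07^0.2202 = 28 / 2.215 = 12.64
A = (88/12.64)^(1/0.2202) ⇒ ln A = ln(6.962)/0.2202 = 8.8143
A = e^8.8143 ≈ 6730 ha

6730 ha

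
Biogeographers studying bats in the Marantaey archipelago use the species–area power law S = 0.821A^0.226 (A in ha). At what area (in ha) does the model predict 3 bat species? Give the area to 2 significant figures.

310 ha

3 = 0.821 × A^0.226  ⇒  A^0.226 = 3/0.821 = 3.654
ln A = ln(3.654) / 0.226 = 1.2958 / 0.226 = 5.7338
A = e^5.7338 ≈ 309.1 ha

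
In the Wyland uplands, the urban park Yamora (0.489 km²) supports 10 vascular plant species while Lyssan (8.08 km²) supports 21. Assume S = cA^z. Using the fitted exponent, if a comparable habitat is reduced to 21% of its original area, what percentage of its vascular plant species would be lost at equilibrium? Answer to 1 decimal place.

33.8%

z = ln(21/10) / ln(8.08/0.489) = 0.7419 / 2.8048 = 0.2645
S_new/S_old = (A_new/A_old)^z = 0.21^0.2645 = exp(0.2645 × -1.5606) = 0.6618
Fraction lost = 1 − 0.6618 = 0.3382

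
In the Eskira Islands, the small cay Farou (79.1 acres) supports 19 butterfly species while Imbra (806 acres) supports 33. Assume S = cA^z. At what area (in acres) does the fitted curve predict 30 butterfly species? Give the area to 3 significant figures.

540 acres

z = ln(33/19) / ln(806/79.1) = 0.5521 / 2.3214 = 0.2378
c = 19 / 79.1^0.2378 = 19 / 2.828 = 6.719
A = (30/6.719)^(1/0.2378) ⇒ ln A = ln(4.465)/0.2378 = 6.2913
A = e^6.2913 ≈ 539.9 acres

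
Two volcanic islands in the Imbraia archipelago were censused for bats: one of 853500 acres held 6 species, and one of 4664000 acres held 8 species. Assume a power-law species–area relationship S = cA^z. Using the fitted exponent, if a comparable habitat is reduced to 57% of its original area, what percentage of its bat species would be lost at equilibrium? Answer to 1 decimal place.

z = ln(8/6) / ln(4664000/853500) = 0.2877 / 1.6983 = 0.1694
S_new/S_old = (A_new/A_old)^z = 0.57^0.1694 = exp(0.1694 × -0.5621) = 0.9092
Fraction lost = 1 − 0.9092 = 0.09083

9.1%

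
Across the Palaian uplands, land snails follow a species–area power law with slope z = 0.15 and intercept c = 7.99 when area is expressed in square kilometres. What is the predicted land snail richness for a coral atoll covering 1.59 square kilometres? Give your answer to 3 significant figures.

8.57

S = 7.99 × 1.59^0.15
ln S = ln 7.99 + 0.15 × ln 1.59 = 2.0782 + 0.15 × 0.4637 = 2.1478
S = e^2.1478 ≈ 8.566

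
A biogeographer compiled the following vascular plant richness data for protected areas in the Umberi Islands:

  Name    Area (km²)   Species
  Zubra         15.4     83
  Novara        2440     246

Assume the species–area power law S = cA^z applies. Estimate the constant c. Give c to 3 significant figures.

46.2

z = ln(S₂/S₁) / ln(A₂/A₁) = ln(246/83) / ln(2440/15.4) = 1.0865 / 5.0654 = 0.2145
c = S₁ / A₁^z = 83 / 15.4^0.2145 = 83 / 1.798 = 46.17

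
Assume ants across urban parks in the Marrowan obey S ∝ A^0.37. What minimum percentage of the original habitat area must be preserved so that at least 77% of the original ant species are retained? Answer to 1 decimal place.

49.3%

Need (A_new/A_old)^0.37 = 0.77, so A_new/A_old = 0.77^(1/0.37) = 0.77^2.703
ln(A_new/A_old) = ln 0.77 / 0.37 = -0.2614 / 0.37 = -0.7064
A_new/A_old = e^-0.7064 ≈ 0.4934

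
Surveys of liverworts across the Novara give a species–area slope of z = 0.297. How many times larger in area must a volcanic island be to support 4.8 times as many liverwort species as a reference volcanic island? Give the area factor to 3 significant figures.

197

(A₂/A₁)^0.297 = 4.8, so A₂/A₁ = 4.8^(1/0.297) = 4.8^3.367
ln(A₂/A₁) = ln 4.8 / 0.297 = 1.5686 / 0.297 = 5.2815
A₂/A₁ = e^5.2815 ≈ 196.7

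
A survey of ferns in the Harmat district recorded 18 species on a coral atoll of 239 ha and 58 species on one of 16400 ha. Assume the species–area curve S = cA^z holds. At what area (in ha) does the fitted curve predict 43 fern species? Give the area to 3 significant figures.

5560 ha

z = ln(58/18) / ln(16400/239) = 1.1701 / 4.2286 = 0.2767
c = 18 / 239^0.2767 = 18 / 4.551 = 3.955
A = (43/3.955)^(1/0.2767) ⇒ ln A = ln(10.87)/0.2767 = 8.6236
A = e^8.6236 ≈ 5561 ha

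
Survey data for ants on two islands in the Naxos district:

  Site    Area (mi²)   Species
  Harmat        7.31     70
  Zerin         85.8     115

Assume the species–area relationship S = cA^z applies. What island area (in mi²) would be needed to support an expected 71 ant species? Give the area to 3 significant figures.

7.84 mi²

z = ln(115/70) / ln(85.8/7.31) = 0.4964 / 2.4628 = 0.2016
c = 70 / 7.31^0.2016 = 70 / 1.493 = 46.88
A = (71/46.88)^(1/0.2016) ⇒ ln A = ln(1.515)/0.2016 = 2.0596
A = e^2.0596 ≈ 7.843 mi²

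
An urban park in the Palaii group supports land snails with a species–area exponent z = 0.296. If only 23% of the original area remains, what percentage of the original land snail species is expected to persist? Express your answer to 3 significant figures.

64.7%

S_new/S_old = (A_new/A_old)^z = 0.23^0.296
= exp(0.296 × ln 0.23) = exp(0.296 × -1.4697) = exp(-0.4350) ≈ 0.6472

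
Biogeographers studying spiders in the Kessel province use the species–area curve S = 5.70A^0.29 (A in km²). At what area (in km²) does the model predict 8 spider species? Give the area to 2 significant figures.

8 = 5.7 × A^0.29  ⇒  A^0.29 = 8/5.7 = 1.404
ln A = ln(1.404) / 0.29 = 0.3390 / 0.29 = 1.1689
A = e^1.1689 ≈ 3.218 km²

3.2 km²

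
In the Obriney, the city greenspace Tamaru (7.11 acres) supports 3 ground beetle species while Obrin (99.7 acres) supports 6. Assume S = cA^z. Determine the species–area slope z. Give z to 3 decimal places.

Taking logs: ln S = ln c + z ln A, so z = (ln S₂ − ln S₁)/(ln A₂ − ln A₁).
z = ln(6/3) / ln(99.7/7.11) = ln(2) / ln(14.02) = 0.6931 / 2.6407 = 0.2625

0.262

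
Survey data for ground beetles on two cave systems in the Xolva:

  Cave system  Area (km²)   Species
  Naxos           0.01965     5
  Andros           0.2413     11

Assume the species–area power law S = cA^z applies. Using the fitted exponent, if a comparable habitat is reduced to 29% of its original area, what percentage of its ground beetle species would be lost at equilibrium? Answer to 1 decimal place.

z = ln(11/5) / ln(0.2413/0.01965) = 0.7885 / 2.5080 = 0.3144
S_new/S_old = (A_new/A_old)^z = 0.29^0.3144 = exp(0.3144 × -1.2379) = 0.6776
Fraction lost = 1 − 0.6776 = 0.3224

32.2%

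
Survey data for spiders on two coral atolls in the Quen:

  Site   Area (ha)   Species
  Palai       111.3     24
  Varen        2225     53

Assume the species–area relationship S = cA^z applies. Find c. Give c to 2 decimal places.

6.90

z = ln(S₂/S₁) / ln(A₂/A₁) = ln(53/24) / ln(2225/111.3) = 0.7922 / 2.9953 = 0.2645
c = S₁ / A₁^z = 24 / 111.3^0.2645 = 24 / 3.478 = 6.901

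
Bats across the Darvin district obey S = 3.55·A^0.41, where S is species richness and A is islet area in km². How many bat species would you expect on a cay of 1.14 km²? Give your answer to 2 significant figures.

S = 3.55 × 1.14^0.41
ln S = ln 3.55 + 0.41 × ln 1.14 = 1.2669 + 0.41 × 0.1310 = 1.3207
S = e^1.3207 ≈ 3.746

3.7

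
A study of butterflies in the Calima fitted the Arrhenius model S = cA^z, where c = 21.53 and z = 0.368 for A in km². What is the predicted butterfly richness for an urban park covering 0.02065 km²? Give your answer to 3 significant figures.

S = 21.53 × 0.02065^0.368
ln S = ln 21.53 + 0.368 × ln 0.02065 = 3.0694 + 0.368 × -3.8800 = 1.6416
S = e^1.6416 ≈ 5.163

5.16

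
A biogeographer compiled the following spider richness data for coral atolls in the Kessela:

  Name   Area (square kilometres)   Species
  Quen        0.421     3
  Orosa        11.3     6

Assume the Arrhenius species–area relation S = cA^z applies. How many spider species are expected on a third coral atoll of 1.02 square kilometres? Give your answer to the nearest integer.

z = ln(6/3) / ln(11.3/0.421) = 0.6931 / 3.2899 = 0.2107
c = 3 / 0.421^0.2107 = 3 / 0.8334 = 3.6
S₃ = 3.6 × 1.02^0.2107 = 3.6 × 1.004 ≈ 3.615

4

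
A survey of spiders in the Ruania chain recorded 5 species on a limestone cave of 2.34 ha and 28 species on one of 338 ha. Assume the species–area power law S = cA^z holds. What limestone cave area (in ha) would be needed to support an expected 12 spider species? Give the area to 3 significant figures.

29.3 ha

z = ln(28/5) / ln(338/2.34) = 1.7228 / 4.9729 = 0.3464
c = 5 / 2.34^0.3464 = 5 / 1.342 = 3.724
A = (12/3.724)^(1/0.3464) ⇒ ln A = ln(3.222)/0.3464 = 3.3773
A = e^3.3773 ≈ 29.29 ha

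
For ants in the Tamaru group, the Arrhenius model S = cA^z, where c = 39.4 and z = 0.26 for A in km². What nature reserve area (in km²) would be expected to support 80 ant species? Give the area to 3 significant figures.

15.2 km²

80 = 39.4 × A^0.26  ⇒  A^0.26 = 80/39.4 = 2.03
ln A = ln(2.03) / 0.26 = 0.7083 / 0.26 = 2.7241
A = e^2.7241 ≈ 15.24 km²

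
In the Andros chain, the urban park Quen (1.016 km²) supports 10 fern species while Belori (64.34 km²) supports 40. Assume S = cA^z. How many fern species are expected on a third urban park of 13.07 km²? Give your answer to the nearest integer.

23

z = ln(40/10) / ln(64.34/1.016) = 1.3863 / 4.1483 = 0.3342
c = 10 / 1.016^0.3342 = 10 / 1.005 = 9.947
S₃ = 9.947 × 13.07^0.3342 = 9.947 × 2.361 ≈ 23.48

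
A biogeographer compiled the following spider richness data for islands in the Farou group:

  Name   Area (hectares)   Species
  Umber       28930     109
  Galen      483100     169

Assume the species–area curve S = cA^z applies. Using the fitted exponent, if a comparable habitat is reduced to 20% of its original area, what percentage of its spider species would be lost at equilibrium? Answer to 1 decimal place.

22.2%

z = ln(169/109) / ln(483100/28930) = 0.4386 / 2.8153 = 0.1558
S_new/S_old = (A_new/A_old)^z = 0.2^0.1558 = exp(0.1558 × -1.6094) = 0.7783
Fraction lost = 1 − 0.7783 = 0.2217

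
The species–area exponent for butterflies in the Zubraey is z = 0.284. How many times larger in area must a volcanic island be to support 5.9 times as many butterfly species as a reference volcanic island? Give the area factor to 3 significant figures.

518

(A₂/A₁)^0.284 = 5.9, so A₂/A₁ = 5.9^(1/0.284) = 5.9^3.521
ln(A₂/A₁) = ln 5.9 / 0.284 = 1.7750 / 0.284 = 6.2498
A₂/A₁ = e^6.2498 ≈ 517.9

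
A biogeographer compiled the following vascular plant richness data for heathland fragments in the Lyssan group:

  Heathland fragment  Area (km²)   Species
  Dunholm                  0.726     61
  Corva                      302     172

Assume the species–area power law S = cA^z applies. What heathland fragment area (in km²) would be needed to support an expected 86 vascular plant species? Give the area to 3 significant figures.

z = ln(172/61) / ln(302/0.726) = 1.0366 / 6.0306 = 0.1719
c = 61 / 0.726^0.1719 = 61 / 0.9464 = 64.45
A = (86/64.45)^(1/0.1719) ⇒ ln A = ln(1.334)/0.1719 = 1.6780
A = e^1.6780 ≈ 5.355 km²

5.35 km²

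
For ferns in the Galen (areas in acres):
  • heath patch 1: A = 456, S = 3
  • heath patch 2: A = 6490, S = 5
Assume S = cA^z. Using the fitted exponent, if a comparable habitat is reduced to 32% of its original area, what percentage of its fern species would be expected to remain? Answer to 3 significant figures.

z = ln(5/3) / ln(6490/456) = 0.5108 / 2.6555 = 0.1924
S_new/S_old = (A_new/A_old)^z = 0.32^0.1924 = exp(0.1924 × -1.1394) = 0.8032

80.3%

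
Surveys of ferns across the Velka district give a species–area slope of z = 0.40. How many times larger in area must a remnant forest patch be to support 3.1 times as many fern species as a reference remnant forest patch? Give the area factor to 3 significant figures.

16.9

(A₂/A₁)^0.4 = 3.1, so A₂/A₁ = 3.1^(1/0.4) = 3.1^2.5
ln(A₂/A₁) = ln 3.1 / 0.4 = 1.1314 / 0.4 = 2.8285
A₂/A₁ = e^2.8285 ≈ 16.92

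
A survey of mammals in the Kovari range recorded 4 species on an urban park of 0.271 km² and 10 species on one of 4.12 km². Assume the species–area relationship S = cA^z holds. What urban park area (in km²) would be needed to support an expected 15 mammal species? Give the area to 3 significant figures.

13.7 km²

z = ln(10/4) / ln(4.12/0.271) = 0.9163 / 2.7215 = 0.3367
c = 4 / 0.271^0.3367 = 4 / 0.6443 = 6.208
A = (15/6.208)^(1/0.3367) ⇒ ln A = ln(2.416)/0.3367 = 2.6201
A = e^2.6201 ≈ 13.74 km²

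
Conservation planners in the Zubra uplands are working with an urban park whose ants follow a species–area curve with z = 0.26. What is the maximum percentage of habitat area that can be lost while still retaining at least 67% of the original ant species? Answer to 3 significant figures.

78.6%

Need (A_new/A_old)^0.26 = 0.67, so A_new/A_old = 0.67^(1/0.26) = 0.67^3.846
ln(A_new/A_old) = ln 0.67 / 0.26 = -0.4005 / 0.26 = -1.5403
A_new/A_old = e^-1.5403 ≈ 0.2143
Fraction that can be lost = 1 − 0.2143 = 0.7857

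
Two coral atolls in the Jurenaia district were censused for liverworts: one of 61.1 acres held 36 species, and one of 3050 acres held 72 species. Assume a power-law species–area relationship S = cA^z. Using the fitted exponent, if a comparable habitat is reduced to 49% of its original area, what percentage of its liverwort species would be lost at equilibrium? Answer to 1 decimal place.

z = ln(72/36) / ln(3050/61.1) = 0.6931 / 3.9104 = 0.1773
S_new/S_old = (A_new/A_old)^z = 0.49^0.1773 = exp(0.1773 × -0.7133) = 0.8812
Fraction lost = 1 − 0.8812 = 0.1188

11.9%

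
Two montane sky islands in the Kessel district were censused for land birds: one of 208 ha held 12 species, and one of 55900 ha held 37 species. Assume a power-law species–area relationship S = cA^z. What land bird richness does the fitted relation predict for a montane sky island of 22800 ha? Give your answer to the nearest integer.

31

z = ln(37/12) / ln(55900/208) = 1.1260 / 5.5938 = 0.2013
c = 12 / 208^0.2013 = 12 / 2.928 = 4.098
S₃ = 4.098 × 22800^0.2013 = 4.098 × 7.538 ≈ 30.89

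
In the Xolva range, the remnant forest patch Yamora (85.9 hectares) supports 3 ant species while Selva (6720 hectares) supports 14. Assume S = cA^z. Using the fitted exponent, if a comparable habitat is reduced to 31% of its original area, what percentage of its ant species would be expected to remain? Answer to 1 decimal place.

66.1%

z = ln(14/3) / ln(6720/85.9) = 1.5404 / 4.3597 = 0.3533
S_new/S_old = (A_new/A_old)^z = 0.31^0.3533 = exp(0.3533 × -1.1712) = 0.6611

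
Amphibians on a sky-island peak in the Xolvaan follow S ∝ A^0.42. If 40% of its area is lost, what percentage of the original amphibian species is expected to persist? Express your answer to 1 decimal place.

80.7%

S_new/S_old = (A_new/A_old)^z = 0.6^0.42
= exp(0.42 × ln 0.6) = exp(0.42 × -0.5108) = exp(-0.2145) ≈ 0.8069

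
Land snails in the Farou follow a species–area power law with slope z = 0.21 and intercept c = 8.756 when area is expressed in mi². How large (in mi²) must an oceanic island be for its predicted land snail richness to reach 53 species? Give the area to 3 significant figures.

53 = 8.756 × A^0.21  ⇒  A^0.21 = 53/8.756 = 6.053
ln A = ln(6.053) / 0.21 = 1.8006 / 0.21 = 8.5741
A = e^8.5741 ≈ 5293 mi²

5290 mi²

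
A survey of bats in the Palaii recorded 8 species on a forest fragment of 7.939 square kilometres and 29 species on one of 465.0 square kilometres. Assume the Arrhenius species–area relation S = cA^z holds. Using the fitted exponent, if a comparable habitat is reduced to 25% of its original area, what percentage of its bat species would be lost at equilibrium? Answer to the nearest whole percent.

36%

z = ln(29/8) / ln(465/7.939) = 1.2879 / 4.0703 = 0.3164
S_new/S_old = (A_new/A_old)^z = 0.25^0.3164 = exp(0.3164 × -1.3863) = 0.6449
Fraction lost = 1 − 0.6449 = 0.3551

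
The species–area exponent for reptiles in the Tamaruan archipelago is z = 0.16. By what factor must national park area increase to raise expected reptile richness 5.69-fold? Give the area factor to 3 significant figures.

(A₂/A₁)^0.16 = 5.69, so A₂/A₁ = 5.69^(1/0.16) = 5.69^6.25
ln(A₂/A₁) = ln 5.69 / 0.16 = 1.7387 / 0.16 = 10.8669
A₂/A₁ = e^10.8669 ≈ 52415

52400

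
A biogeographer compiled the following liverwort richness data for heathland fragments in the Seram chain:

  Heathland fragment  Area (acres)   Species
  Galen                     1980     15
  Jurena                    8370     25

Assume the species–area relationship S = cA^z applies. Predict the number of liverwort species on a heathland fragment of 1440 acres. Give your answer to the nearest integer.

z = ln(25/15) / ln(8370/1980) = 0.5108 / 1.4416 = 0.3544
c = 15 / 1980^0.3544 = 15 / 14.73 = 1.018
S₃ = 1.018 × 1440^0.3544 = 1.018 × 13.16 ≈ 13.4

13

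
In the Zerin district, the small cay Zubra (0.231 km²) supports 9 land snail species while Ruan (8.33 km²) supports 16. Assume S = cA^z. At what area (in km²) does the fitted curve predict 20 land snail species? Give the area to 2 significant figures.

33 km²

z = ln(16/9) / ln(8.33/0.231) = 0.5754 / 3.5852 = 0.1605
c = 9 / 0.231^0.1605 = 9 / 0.7904 = 11.39
A = (20/11.39)^(1/0.1605) ⇒ ln A = ln(1.757)/0.1605 = 3.5103
A = e^3.5103 ≈ 33.46 km²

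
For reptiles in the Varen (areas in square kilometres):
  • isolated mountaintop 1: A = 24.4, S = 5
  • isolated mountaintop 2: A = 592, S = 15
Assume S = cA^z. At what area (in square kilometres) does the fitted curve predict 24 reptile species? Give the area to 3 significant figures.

2320 square kilometres

z = ln(15/5) / ln(592/24.4) = 1.0986 / 3.1889 = 0.3445
c = 5 / 24.4^0.3445 = 5 / 3.006 = 1.663
A = (24/1.663)^(1/0.3445) ⇒ ln A = ln(14.43)/0.3445 = 7.7478
A = e^7.7478 ≈ 2316 square kilometres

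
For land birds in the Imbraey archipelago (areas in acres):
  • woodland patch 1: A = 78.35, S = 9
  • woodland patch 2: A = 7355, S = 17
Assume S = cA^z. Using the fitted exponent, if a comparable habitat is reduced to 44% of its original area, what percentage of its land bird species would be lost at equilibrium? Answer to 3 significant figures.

10.9%

z = ln(17/9) / ln(7355/78.35) = 0.6360 / 4.5419 = 0.1400
S_new/S_old = (A_new/A_old)^z = 0.44^0.1400 = exp(0.1400 × -0.8210) = 0.8914
Fraction lost = 1 − 0.8914 = 0.1086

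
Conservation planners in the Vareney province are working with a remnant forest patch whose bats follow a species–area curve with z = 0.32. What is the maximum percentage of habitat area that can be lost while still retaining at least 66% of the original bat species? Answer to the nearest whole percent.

73%

Need (A_new/A_old)^0.32 = 0.66, so A_new/A_old = 0.66^(1/0.32) = 0.66^3.125
ln(A_new/A_old) = ln 0.66 / 0.32 = -0.4155 / 0.32 = -1.2985
A_new/A_old = e^-1.2985 ≈ 0.2729
Fraction that can be lost = 1 − 0.2729 = 0.7271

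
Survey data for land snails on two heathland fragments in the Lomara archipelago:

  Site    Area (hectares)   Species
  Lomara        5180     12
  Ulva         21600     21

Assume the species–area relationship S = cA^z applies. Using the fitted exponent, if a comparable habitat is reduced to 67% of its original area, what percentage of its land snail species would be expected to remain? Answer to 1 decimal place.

85.5%

z = ln(21/12) / ln(21600/5180) = 0.5596 / 1.4279 = 0.3919
S_new/S_old = (A_new/A_old)^z = 0.67^0.3919 = exp(0.3919 × -0.4005) = 0.8547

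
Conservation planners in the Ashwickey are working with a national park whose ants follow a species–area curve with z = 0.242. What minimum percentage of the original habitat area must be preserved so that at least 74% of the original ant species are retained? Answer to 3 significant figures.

Need (A_new/A_old)^0.242 = 0.74, so A_new/A_old = 0.74^(1/0.242) = 0.74^4.132
ln(A_new/A_old) = ln 0.74 / 0.242 = -0.3011 / 0.242 = -1.2442
A_new/A_old = e^-1.2442 ≈ 0.2882

28.8%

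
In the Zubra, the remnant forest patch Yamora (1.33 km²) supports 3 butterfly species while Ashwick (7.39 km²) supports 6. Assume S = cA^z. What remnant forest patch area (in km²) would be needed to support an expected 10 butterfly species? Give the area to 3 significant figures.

z = ln(6/3) / ln(7.39/1.33) = 0.6931 / 1.7149 = 0.4042
c = 3 / 1.33^0.4042 = 3 / 1.122 = 2.673
A = (10/2.673)^(1/0.4042) ⇒ ln A = ln(3.741)/0.4042 = 3.2640
A = e^3.2640 ≈ 26.15 km²

26.2 km²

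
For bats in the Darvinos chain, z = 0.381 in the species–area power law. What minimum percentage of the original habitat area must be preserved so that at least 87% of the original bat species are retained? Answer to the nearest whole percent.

69%

Need (A_new/A_old)^0.381 = 0.87, so A_new/A_old = 0.87^(1/0.381) = 0.87^2.625
ln(A_new/A_old) = ln 0.87 / 0.381 = -0.1393 / 0.381 = -0.3655
A_new/A_old = e^-0.3655 ≈ 0.6938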